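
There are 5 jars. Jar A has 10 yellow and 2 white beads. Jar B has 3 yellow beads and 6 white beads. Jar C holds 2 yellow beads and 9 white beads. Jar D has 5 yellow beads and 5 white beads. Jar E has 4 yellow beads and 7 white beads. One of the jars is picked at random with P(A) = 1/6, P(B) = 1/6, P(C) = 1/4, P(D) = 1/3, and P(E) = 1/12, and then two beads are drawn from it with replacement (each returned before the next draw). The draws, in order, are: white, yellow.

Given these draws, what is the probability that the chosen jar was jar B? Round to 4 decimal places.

0.1852

For each hypothesis, P(data | H) works out to: P(data | jar A) = (2/12)(10/12) = 0.13889; P(data | jar B) = (6/9)(3/9) = 0.22222; P(data | jar C) = (9/11)(2/11) = 0.14876; P(data | jar D) = (5/10)(5/10) = 0.25; P(data | jar E) = (7/11)(4/11) = 0.2314.
Multiplying each by its prior: 1/6 · 0.13889 = 0.023148, 1/6 · 0.22222 = 0.037037, 1/4 · 0.14876 = 0.03719, 1/3 · 0.25 = 0.083333, 1/12 · 0.2314 = 0.019284; summing to 0.19999.
Hence P(jar B | data) = (0.037037) / (0.19999) = 0.18519.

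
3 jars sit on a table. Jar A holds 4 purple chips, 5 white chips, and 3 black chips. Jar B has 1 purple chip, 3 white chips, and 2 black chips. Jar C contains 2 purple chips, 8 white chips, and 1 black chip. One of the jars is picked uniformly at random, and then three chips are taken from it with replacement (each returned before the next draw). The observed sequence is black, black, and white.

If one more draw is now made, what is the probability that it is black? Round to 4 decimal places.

For each hypothesis, P(data | H) works out to: P(data | jar A) = (3/12)(3/12)(5/12) = 0.026042; P(data | jar B) = (2/6)(2/6)(3/6) = 0.055556; P(data | jar C) = (1/11)(1/11)(8/11) = 0.0060105.
The prior-weighted likelihoods are 1/3 · 0.026042 = 0.0086806, 1/3 · 0.055556 = 0.018519, 1/3 · 0.0060105 = 0.0020035; with total 0.029203.
Normalising, the posterior is P(jar A | data) = 0.29725, P(jar B | data) = 0.63414, P(jar C | data) = 0.068607.
The predictive probability is P(black next | data) = (1/4)(0.29725) + (1/3)(0.63414) + (1/11)(0.068607) = 0.29193.

0.2919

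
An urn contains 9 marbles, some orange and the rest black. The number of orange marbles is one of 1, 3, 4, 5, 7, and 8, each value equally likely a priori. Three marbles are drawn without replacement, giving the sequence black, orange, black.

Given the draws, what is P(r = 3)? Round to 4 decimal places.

0.3000

Compute the likelihood of the observed sequence for each case: P(data | r = 1) = (8/9)(1/8)(7/7) = 1/9; P(data | r = 3) = (6/9)(3/8)(5/7) = 5/28; P(data | r = 4) = (5/9)(4/8)(4/7) = 10/63; P(data | r = 5) = (4/9)(5/8)(3/7) = 5/42; P(data | r = 7) = (2/9)(7/8)(1/7) = 1/36; P(data | r = 8) = (1/9)(8/8)(0/7) = 0.
The prior-weighted likelihoods are 1/6 · 1/9 = 1/54, 1/6 · 5/28 = 5/168, 1/6 · 10/63 = 5/189, 1/6 · 5/42 = 5/252, 1/6 · 1/36 = 1/216, 1/6 · 0 = 0; these sum to 25/252.
By Bayes' rule, P(r = 3 | data) = (5/168) / (25/252) = 3/10.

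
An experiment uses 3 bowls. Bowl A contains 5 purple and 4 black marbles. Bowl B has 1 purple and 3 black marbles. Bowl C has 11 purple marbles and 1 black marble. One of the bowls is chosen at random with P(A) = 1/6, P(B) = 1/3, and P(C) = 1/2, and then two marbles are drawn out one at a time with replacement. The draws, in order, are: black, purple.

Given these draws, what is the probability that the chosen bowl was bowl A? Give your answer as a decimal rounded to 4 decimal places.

Compute the likelihood of the observed sequence for each case: P(data | bowl A) = (4/9)(5/9) = 0.24691; P(data | bowl B) = (3/4)(1/4) = 0.1875; P(data | bowl C) = (1/12)(11/12) = 0.076389.
The prior-weighted likelihoods are 1/6 · 0.24691 = 0.041152, 1/3 · 0.1875 = 0.0625, 1/2 · 0.076389 = 0.038194; these sum to 0.14185.
Hence P(bowl A | data) = (0.041152) / (0.14185) = 0.29012.

0.2901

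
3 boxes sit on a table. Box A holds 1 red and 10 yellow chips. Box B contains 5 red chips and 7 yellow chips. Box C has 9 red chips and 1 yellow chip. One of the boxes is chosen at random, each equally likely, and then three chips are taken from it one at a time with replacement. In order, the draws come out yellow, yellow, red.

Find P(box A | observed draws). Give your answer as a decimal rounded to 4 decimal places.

Compute the likelihood of the observed sequence for each case: P(data | box A) = (10/11)(10/11)(1/11) = 0.075131; P(data | box B) = (7/12)(7/12)(5/12) = 0.14178; P(data | box C) = (1/10)(1/10)(9/10) = 0.009.
Multiplying each by its prior: 1/3 · 0.075131 = 0.025044, 1/3 · 0.14178 = 0.047261, 1/3 · 0.009 = 0.003; summing to 0.075305.
So P(box A | data) = (0.025044) / (0.075305) = 0.33257.

0.3326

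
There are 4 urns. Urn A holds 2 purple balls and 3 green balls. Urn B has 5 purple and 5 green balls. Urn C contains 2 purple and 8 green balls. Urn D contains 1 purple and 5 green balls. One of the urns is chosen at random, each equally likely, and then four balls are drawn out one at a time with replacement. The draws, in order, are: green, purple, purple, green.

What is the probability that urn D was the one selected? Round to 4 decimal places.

Under each hypothesis, the probability of the observed sequence is: P(data | urn A) = (3/5)(2/5)(2/5)(3/5) = 0.0576; P(data | urn B) = (5/10)(5/10)(5/10)(5/10) = 0.0625; P(data | urn C) = (8/10)(2/10)(2/10)(8/10) = 0.0256; P(data | urn D) = (5/6)(1/6)(1/6)(5/6) = 0.01929.
Multiplying each by its prior: 1/4 · 0.0576 = 0.0144, 1/4 · 0.0625 = 0.015625, 1/4 · 0.0256 = 0.0064, 1/4 · 0.01929 = 0.0048225; with total 0.041248.
So P(urn D | data) = (0.0048225) / (0.041248) = 0.11692.

0.1169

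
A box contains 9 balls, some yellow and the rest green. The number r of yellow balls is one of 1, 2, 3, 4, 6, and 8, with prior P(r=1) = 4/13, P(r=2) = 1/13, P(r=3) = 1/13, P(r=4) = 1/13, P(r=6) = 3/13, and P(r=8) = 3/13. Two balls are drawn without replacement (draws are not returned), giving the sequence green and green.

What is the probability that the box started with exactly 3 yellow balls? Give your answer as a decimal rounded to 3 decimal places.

The likelihood of the observed sequence under each hypothesis: P(data | r = 1) = (8/9)(7/8) = 7/9; P(data | r = 2) = (7/9)(6/8) = 7/12; P(data | r = 3) = (6/9)(5/8) = 5/12; P(data | r = 4) = (5/9)(4/8) = 5/18; P(data | r = 6) = (3/9)(2/8) = 1/12; P(data | r = 8) = (1/9)(0/8) = 0.
The prior-weighted likelihoods are 4/13 · 7/9 = 28/117, 1/13 · 7/12 = 7/156, 1/13 · 5/12 = 5/156, 1/13 · 5/18 = 5/234, 3/13 · 1/12 = 1/52, 3/13 · 0 = 0; summing to 167/468.
So P(r = 3 | data) = (5/156) / (167/468) = 15/167.

0.090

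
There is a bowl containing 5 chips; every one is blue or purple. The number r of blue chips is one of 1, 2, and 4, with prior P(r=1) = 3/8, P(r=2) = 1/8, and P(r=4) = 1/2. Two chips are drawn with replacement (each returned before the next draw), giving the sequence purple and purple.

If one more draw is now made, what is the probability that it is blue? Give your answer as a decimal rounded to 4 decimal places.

0.2689

The likelihood of the observed sequence under each hypothesis: P(data | r = 1) = (4/5)(4/5) = 16/25; P(data | r = 2) = (3/5)(3/5) = 9/25; P(data | r = 4) = (1/5)(1/5) = 1/25.
The prior-weighted likelihoods are 3/8 · 16/25 = 6/25, 1/8 · 9/25 = 9/200, 1/2 · 1/25 = 1/50; with total 61/200.
The posterior is then P(r = 1 | data) = 48/61, P(r = 2 | data) = 9/61, P(r = 4 | data) = 4/61.
The predictive probability is P(blue next | data) = (1/5)(48/61) + (2/5)(9/61) + (4/5)(4/61) = 82/305.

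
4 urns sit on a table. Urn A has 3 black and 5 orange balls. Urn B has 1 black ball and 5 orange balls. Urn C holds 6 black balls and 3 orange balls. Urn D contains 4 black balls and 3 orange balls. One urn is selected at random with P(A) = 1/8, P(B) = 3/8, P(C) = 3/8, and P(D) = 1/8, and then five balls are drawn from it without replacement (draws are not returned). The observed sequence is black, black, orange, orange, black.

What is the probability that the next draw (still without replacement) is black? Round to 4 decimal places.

0.6230

Compute the likelihood of the observed sequence for each case: P(data | urn A) = (3/8)(2/7)(5/6)(4/5)(1/4) = 0.017857; P(data | urn B) = (1/6)(0/5) = 0; P(data | urn C) = (6/9)(5/8)(3/7)(2/6)(4/5) = 0.047619; P(data | urn D) = (4/7)(3/6)(3/5)(2/4)(2/3) = 0.057143.
The prior-weighted likelihoods are 1/8 · 0.017857 = 0.0022321, 3/8 · 0 = 0, 3/8 · 0.047619 = 0.017857, 1/8 · 0.057143 = 0.0071429; with total 0.027232.
The posterior is then P(urn A | data) = 0.081967, P(urn B | data) = 0, P(urn C | data) = 0.65574, P(urn D | data) = 0.2623.
Averaging over the posterior, P(black next | data) = (0)(0.081967) + (3/4)(0.65574) + (1/2)(0.2623) = 0.62295.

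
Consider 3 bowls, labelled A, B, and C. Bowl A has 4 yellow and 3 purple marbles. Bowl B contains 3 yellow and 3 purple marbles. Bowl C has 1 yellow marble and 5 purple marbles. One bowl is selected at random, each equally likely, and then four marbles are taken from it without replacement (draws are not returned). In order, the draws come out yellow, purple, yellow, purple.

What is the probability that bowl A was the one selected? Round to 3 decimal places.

0.462

The likelihood of the observed sequence under each hypothesis: P(data | bowl A) = (4/7)(3/6)(3/5)(2/4) = 3/35; P(data | bowl B) = (3/6)(3/5)(2/4)(2/3) = 1/10; P(data | bowl C) = (1/6)(5/5)(0/4) = 0.
Multiplying each by its prior: 1/3 · 3/35 = 1/35, 1/3 · 1/10 = 1/30, 1/3 · 0 = 0; with total 13/210.
By Bayes' rule, P(bowl A | data) = (1/35) / (13/210) = 6/13.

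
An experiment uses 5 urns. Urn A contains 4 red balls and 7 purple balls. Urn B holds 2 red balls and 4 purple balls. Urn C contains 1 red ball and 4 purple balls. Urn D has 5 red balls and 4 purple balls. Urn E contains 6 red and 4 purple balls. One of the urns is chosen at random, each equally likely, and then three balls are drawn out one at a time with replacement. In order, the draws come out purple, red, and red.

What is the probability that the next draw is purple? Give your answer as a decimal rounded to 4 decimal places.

0.5242

The likelihood of the observed sequence under each hypothesis: P(data | urn A) = (7/11)(4/11)(4/11) = 0.084147; P(data | urn B) = (4/6)(2/6)(2/6) = 0.074074; P(data | urn C) = (4/5)(1/5)(1/5) = 0.032; P(data | urn D) = (4/9)(5/9)(5/9) = 0.13717; P(data | urn E) = (4/10)(6/10)(6/10) = 0.144.
The prior-weighted likelihoods are 1/5 · 0.084147 = 0.016829, 1/5 · 0.074074 = 0.014815, 1/5 · 0.032 = 0.0064, 1/5 · 0.13717 = 0.027435, 1/5 · 0.144 = 0.0288; these sum to 0.094279.
The posterior is then P(urn A | data) = 0.17851, P(urn B | data) = 0.15714, P(urn C | data) = 0.067884, P(urn D | data) = 0.291, P(urn E | data) = 0.30548.
Averaging over the posterior, P(purple next | data) = (7/11)(0.17851) + (2/3)(0.15714) + (4/5)(0.067884) + (4/9)(0.291) + (2/5)(0.30548) = 0.52418.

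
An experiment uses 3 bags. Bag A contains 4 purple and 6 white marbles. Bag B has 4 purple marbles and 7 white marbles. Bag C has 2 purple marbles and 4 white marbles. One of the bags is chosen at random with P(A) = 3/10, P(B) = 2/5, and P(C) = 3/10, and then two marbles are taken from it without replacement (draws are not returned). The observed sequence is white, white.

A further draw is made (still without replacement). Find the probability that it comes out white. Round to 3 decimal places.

For each hypothesis, P(data | H) works out to: P(data | bag A) = (6/10)(5/9) = 1/3; P(data | bag B) = (7/11)(6/10) = 21/55; P(data | bag C) = (4/6)(3/5) = 2/5.
Multiplying each by its prior: 3/10 · 1/3 = 1/10, 2/5 · 21/55 = 42/275, 3/10 · 2/5 = 3/25; with total 41/110.
The posterior is then P(bag A | data) = 0.26829, P(bag B | data) = 0.40976, P(bag C | data) = 0.32195.
So P(white next | data) = Σ P(white next | H) P(H | data) = (1/2)(0.26829) + (5/9)(0.40976) + (1/2)(0.32195) = 0.52276.

0.523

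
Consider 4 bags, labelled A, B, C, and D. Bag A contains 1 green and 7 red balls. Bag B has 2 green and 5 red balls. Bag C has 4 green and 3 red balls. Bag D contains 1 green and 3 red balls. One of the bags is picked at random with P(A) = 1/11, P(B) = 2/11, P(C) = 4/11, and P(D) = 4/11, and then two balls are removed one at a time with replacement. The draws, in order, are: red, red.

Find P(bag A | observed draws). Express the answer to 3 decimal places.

0.160

Under each hypothesis, the probability of the observed sequence is: P(data | bag A) = (7/8)(7/8) = 0.76562; P(data | bag B) = (5/7)(5/7) = 0.5102; P(data | bag C) = (3/7)(3/7) = 0.18367; P(data | bag D) = (3/4)(3/4) = 0.5625.
Weighting by the prior gives 1/11 · 0.76562 = 0.069602, 2/11 · 0.5102 = 0.092764, 4/11 · 0.18367 = 0.06679, 4/11 · 0.5625 = 0.20455; these sum to 0.4337.
Therefore the posterior P(bag A | data) = (0.069602) / (0.4337) = 0.16048.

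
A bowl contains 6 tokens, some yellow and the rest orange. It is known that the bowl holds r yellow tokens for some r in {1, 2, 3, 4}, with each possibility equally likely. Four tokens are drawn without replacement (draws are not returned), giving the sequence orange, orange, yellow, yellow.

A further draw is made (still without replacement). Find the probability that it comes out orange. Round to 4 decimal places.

The likelihood of the observed sequence under each hypothesis: P(data | r = 1) = (5/6)(4/5)(1/4)(0/3) = 0; P(data | r = 2) = (4/6)(3/5)(2/4)(1/3) = 1/15; P(data | r = 3) = (3/6)(2/5)(3/4)(2/3) = 1/10; P(data | r = 4) = (2/6)(1/5)(4/4)(3/3) = 1/15.
Multiplying each by its prior: 1/4 · 0 = 0, 1/4 · 1/15 = 1/60, 1/4 · 1/10 = 1/40, 1/4 · 1/15 = 1/60; summing to 7/120.
The posterior is then P(r = 1 | data) = 0, P(r = 2 | data) = 2/7, P(r = 3 | data) = 3/7, P(r = 4 | data) = 2/7.
Averaging over the posterior, P(orange next | data) = (1)(2/7) + (1/2)(3/7) + (0)(2/7) = 1/2.

0.5000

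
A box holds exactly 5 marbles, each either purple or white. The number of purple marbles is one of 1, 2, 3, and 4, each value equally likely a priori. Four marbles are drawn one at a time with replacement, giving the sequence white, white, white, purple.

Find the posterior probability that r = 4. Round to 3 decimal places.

The likelihood of the observed sequence under each hypothesis: P(data | r = 1) = (4/5)(4/5)(4/5)(1/5) = 0.1024; P(data | r = 2) = (3/5)(3/5)(3/5)(2/5) = 0.0864; P(data | r = 3) = (2/5)(2/5)(2/5)(3/5) = 0.0384; P(data | r = 4) = (1/5)(1/5)(1/5)(4/5) = 0.0064.
Multiplying each by its prior: 1/4 · 0.1024 = 0.0256, 1/4 · 0.0864 = 0.0216, 1/4 · 0.0384 = 0.0096, 1/4 · 0.0064 = 0.0016; these sum to 0.0584.
So P(r = 4 | data) = (0.0016) / (0.0584) = 0.027397.

0.027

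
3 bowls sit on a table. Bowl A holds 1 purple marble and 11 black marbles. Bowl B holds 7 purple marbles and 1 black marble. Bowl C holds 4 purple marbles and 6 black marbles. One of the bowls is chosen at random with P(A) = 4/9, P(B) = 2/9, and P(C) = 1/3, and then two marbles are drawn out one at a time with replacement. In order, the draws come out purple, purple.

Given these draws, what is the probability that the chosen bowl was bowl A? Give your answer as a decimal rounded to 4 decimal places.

0.0136

The likelihood of the observed sequence under each hypothesis: P(data | bowl A) = (1/12)(1/12) = 0.0069444; P(data | bowl B) = (7/8)(7/8) = 0.76562; P(data | bowl C) = (4/10)(4/10) = 0.16.
The prior-weighted likelihoods are 4/9 · 0.0069444 = 0.0030864, 2/9 · 0.76562 = 0.17014, 1/3 · 0.16 = 0.053333; summing to 0.22656.
So P(bowl A | data) = (0.0030864) / (0.22656) = 0.013623.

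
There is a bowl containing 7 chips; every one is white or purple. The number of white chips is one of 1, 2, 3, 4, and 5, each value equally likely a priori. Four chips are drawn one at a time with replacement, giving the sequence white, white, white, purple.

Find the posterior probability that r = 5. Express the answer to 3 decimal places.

For each hypothesis, P(data | H) works out to: P(data | r = 1) = (1/7)(1/7)(1/7)(6/7) = 0.002499; P(data | r = 2) = (2/7)(2/7)(2/7)(5/7) = 0.01666; P(data | r = 3) = (3/7)(3/7)(3/7)(4/7) = 0.044981; P(data | r = 4) = (4/7)(4/7)(4/7)(3/7) = 0.079967; P(data | r = 5) = (5/7)(5/7)(5/7)(2/7) = 0.10412.
The prior-weighted likelihoods are 1/5 · 0.002499 = 0.00049979, 1/5 · 0.01666 = 0.0033319, 1/5 · 0.044981 = 0.0089963, 1/5 · 0.079967 = 0.015993, 1/5 · 0.10412 = 0.020825; summing to 0.049646.
By Bayes' rule, P(r = 5 | data) = (0.020825) / (0.049646) = 0.41946.

0.419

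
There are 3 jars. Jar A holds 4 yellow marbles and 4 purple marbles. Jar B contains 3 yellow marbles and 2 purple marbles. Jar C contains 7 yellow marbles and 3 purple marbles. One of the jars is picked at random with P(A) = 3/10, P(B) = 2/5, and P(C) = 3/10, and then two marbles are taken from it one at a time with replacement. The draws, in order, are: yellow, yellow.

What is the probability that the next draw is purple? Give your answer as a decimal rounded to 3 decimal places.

0.380

For each hypothesis, P(data | H) works out to: P(data | jar A) = (4/8)(4/8) = 1/4; P(data | jar B) = (3/5)(3/5) = 9/25; P(data | jar C) = (7/10)(7/10) = 49/100.
The prior-weighted likelihoods are 3/10 · 1/4 = 3/40, 2/5 · 9/25 = 18/125, 3/10 · 49/100 = 147/1000; summing to 183/500.
Normalising, the posterior is P(jar A | data) = 25/122, P(jar B | data) = 24/61, P(jar C | data) = 49/122.
The predictive probability is P(purple next | data) = (1/2)(25/122) + (2/5)(24/61) + (3/10)(49/122) = 116/305.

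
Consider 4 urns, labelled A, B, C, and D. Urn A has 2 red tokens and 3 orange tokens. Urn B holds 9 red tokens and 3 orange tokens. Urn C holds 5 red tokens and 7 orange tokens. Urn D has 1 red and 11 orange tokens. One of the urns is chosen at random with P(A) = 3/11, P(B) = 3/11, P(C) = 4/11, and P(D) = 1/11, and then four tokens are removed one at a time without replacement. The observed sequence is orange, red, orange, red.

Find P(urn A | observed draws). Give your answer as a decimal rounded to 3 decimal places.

Compute the likelihood of the observed sequence for each case: P(data | urn A) = (3/5)(2/4)(2/3)(1/2) = 0.1; P(data | urn B) = (3/12)(9/11)(2/10)(8/9) = 0.036364; P(data | urn C) = (7/12)(5/11)(6/10)(4/9) = 0.070707; P(data | urn D) = (11/12)(1/11)(10/10)(0/9) = 0.
Weighting by the prior gives 3/11 · 0.1 = 0.027273, 3/11 · 0.036364 = 0.0099174, 4/11 · 0.070707 = 0.025712, 1/11 · 0 = 0; with total 0.062902.
Therefore the posterior P(urn A | data) = (0.027273) / (0.062902) = 0.43358.

0.434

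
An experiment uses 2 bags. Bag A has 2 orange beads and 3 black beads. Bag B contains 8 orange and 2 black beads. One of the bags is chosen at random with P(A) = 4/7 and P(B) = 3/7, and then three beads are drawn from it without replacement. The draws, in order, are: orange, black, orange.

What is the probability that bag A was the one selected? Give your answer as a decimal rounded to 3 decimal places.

0.462

For each hypothesis, P(data | H) works out to: P(data | bag A) = (2/5)(3/4)(1/3) = 1/10; P(data | bag B) = (8/10)(2/9)(7/8) = 7/45.
The prior-weighted likelihoods are 4/7 · 1/10 = 2/35, 3/7 · 7/45 = 1/15; these sum to 13/105.
So P(bag A | data) = (2/35) / (13/105) = 6/13.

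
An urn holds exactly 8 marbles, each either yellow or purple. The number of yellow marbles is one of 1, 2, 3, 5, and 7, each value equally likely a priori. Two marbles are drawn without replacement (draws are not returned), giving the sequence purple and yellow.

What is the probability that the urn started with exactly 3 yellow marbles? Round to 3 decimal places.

0.268

Under each hypothesis, the probability of the observed sequence is: P(data | r = 1) = (7/8)(1/7) = 1/8; P(data | r = 2) = (6/8)(2/7) = 3/14; P(data | r = 3) = (5/8)(3/7) = 15/56; P(data | r = 5) = (3/8)(5/7) = 15/56; P(data | r = 7) = (1/8)(7/7) = 1/8.
Weighting by the prior gives 1/5 · 1/8 = 1/40, 1/5 · 3/14 = 3/70, 1/5 · 15/56 = 3/56, 1/5 · 15/56 = 3/56, 1/5 · 1/8 = 1/40; these sum to 1/5.
Hence P(r = 3 | data) = (3/56) / (1/5) = 15/56.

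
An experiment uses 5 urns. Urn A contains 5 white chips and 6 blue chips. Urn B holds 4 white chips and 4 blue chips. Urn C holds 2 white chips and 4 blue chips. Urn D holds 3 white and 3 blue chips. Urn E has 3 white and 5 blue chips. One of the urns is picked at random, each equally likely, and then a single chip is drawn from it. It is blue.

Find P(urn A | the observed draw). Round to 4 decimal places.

Under each hypothesis, the probability of this draw is: P(data | urn A) = (6/11) = 0.54545; P(data | urn B) = (4/8) = 0.5; P(data | urn C) = (4/6) = 0.66667; P(data | urn D) = (3/6) = 0.5; P(data | urn E) = (5/8) = 0.625.
Weighting by the prior gives 1/5 · 0.54545 = 0.10909, 1/5 · 0.5 = 0.1, 1/5 · 0.66667 = 0.13333, 1/5 · 0.5 = 0.1, 1/5 · 0.625 = 0.125; with total 0.56742.
Therefore the posterior P(urn A | data) = (0.10909) / (0.56742) = 0.19226.

0.1923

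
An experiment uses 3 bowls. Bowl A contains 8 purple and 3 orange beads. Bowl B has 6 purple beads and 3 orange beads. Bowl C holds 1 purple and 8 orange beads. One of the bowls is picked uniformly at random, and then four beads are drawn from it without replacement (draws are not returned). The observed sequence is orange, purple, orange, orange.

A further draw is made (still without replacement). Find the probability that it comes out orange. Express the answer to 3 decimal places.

For each hypothesis, P(data | H) works out to: P(data | bowl A) = (3/11)(8/10)(2/9)(1/8) = 0.0060606; P(data | bowl B) = (3/9)(6/8)(2/7)(1/6) = 0.011905; P(data | bowl C) = (8/9)(1/8)(7/7)(6/6) = 0.11111.
Multiplying each by its prior: 1/3 · 0.0060606 = 0.0020202, 1/3 · 0.011905 = 0.0039683, 1/3 · 0.11111 = 0.037037; with total 0.043025.
Dividing through by the total gives posterior P(bowl A | data) = 0.046954, P(bowl B | data) = 0.09223, P(bowl C | data) = 0.86082.
The predictive probability is P(orange next | data) = (0)(0.046954) + (0)(0.09223) + (1)(0.86082) = 0.86082.

0.861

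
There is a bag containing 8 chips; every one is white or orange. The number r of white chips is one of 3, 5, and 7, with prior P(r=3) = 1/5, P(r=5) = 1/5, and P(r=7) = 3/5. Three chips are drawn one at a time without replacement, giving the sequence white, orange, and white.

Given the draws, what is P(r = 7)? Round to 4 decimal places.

0.5833

Compute the likelihood of the observed sequence for each case: P(data | r = 3) = (3/8)(5/7)(2/6) = 5/56; P(data | r = 5) = (5/8)(3/7)(4/6) = 5/28; P(data | r = 7) = (7/8)(1/7)(6/6) = 1/8.
The prior-weighted likelihoods are 1/5 · 5/56 = 1/56, 1/5 · 5/28 = 1/28, 3/5 · 1/8 = 3/40; with total 9/70.
By Bayes' rule, P(r = 7 | data) = (3/40) / (9/70) = 7/12.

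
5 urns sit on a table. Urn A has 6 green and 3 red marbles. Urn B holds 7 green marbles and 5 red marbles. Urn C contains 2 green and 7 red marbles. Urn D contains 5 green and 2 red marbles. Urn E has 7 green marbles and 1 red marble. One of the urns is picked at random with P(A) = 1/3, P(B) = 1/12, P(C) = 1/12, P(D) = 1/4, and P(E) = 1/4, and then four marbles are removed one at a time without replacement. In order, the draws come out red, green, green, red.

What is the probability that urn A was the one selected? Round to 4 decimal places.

0.4966

For each hypothesis, P(data | H) works out to: P(data | urn A) = (3/9)(6/8)(5/7)(2/6) = 0.059524; P(data | urn B) = (5/12)(7/11)(6/10)(4/9) = 0.070707; P(data | urn C) = (7/9)(2/8)(1/7)(6/6) = 0.027778; P(data | urn D) = (2/7)(5/6)(4/5)(1/4) = 0.047619; P(data | urn E) = (1/8)(7/7)(6/6)(0/5) = 0.
The prior-weighted likelihoods are 1/3 · 0.059524 = 0.019841, 1/12 · 0.070707 = 0.0058923, 1/12 · 0.027778 = 0.0023148, 1/4 · 0.047619 = 0.011905, 1/4 · 0 = 0; these sum to 0.039953.
So P(urn A | data) = (0.019841) / (0.039953) = 0.49661.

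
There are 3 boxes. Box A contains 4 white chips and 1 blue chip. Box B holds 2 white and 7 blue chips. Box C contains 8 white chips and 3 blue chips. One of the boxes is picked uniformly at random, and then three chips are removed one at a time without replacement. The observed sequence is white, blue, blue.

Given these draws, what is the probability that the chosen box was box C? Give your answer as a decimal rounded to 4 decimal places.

Under each hypothesis, the probability of the observed sequence is: P(data | box A) = (4/5)(1/4)(0/3) = 0; P(data | box B) = (2/9)(7/8)(6/7) = 1/6; P(data | box C) = (8/11)(3/10)(2/9) = 8/165.
Weighting by the prior gives 1/3 · 0 = 0, 1/3 · 1/6 = 1/18, 1/3 · 8/165 = 8/495; summing to 71/990.
By Bayes' rule, P(box C | data) = (8/495) / (71/990) = 16/71.

0.2254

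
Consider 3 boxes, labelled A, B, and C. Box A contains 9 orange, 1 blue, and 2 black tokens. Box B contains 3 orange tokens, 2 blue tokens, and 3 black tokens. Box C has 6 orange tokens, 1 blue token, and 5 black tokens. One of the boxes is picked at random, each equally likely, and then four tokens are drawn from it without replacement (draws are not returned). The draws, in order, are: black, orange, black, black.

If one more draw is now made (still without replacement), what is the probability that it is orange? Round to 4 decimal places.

For each hypothesis, P(data | H) works out to: P(data | box A) = (2/12)(9/11)(1/10)(0/9) = 0; P(data | box B) = (3/8)(3/7)(2/6)(1/5) = 0.010714; P(data | box C) = (5/12)(6/11)(4/10)(3/9) = 0.030303.
Weighting by the prior gives 1/3 · 0 = 0, 1/3 · 0.010714 = 0.0035714, 1/3 · 0.030303 = 0.010101; with total 0.013672.
Dividing through by the total gives posterior P(box A | data) = 0, P(box B | data) = 0.26121, P(box C | data) = 0.73879.
The predictive probability is P(orange next | data) = (1/2)(0.26121) + (5/8)(0.73879) = 0.59235.

0.5923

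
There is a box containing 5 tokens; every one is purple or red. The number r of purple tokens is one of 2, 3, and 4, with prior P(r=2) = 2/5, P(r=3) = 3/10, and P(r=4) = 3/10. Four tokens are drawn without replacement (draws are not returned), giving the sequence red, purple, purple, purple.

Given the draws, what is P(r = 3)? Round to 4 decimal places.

Compute the likelihood of the observed sequence for each case: P(data | r = 2) = (3/5)(2/4)(1/3)(0/2) = 0; P(data | r = 3) = (2/5)(3/4)(2/3)(1/2) = 1/10; P(data | r = 4) = (1/5)(4/4)(3/3)(2/2) = 1/5.
Weighting by the prior gives 2/5 · 0 = 0, 3/10 · 1/10 = 3/100, 3/10 · 1/5 = 3/50; these sum to 9/100.
Hence P(r = 3 | data) = (3/100) / (9/100) = 1/3.

0.3333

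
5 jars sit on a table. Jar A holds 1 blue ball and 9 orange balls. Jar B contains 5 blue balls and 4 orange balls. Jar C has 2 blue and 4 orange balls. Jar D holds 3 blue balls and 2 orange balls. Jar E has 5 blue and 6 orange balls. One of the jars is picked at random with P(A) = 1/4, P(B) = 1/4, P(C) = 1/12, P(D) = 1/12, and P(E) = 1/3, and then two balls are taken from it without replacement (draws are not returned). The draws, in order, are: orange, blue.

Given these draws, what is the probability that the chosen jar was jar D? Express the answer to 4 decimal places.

0.1075

For each hypothesis, P(data | H) works out to: P(data | jar A) = (9/10)(1/9) = 0.1; P(data | jar B) = (4/9)(5/8) = 0.27778; P(data | jar C) = (4/6)(2/5) = 0.26667; P(data | jar D) = (2/5)(3/4) = 0.3; P(data | jar E) = (6/11)(5/10) = 0.27273.
Multiplying each by its prior: 1/4 · 0.1 = 0.025, 1/4 · 0.27778 = 0.069444, 1/12 · 0.26667 = 0.022222, 1/12 · 0.3 = 0.025, 1/3 · 0.27273 = 0.090909; summing to 0.23258.
Hence P(jar D | data) = (0.025) / (0.23258) = 0.10749.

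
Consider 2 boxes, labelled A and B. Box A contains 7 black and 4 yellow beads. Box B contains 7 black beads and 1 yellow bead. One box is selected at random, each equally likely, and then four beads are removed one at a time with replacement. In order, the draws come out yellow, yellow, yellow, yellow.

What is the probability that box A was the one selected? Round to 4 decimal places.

0.9862

For each hypothesis, P(data | H) works out to: P(data | box A) = (4/11)(4/11)(4/11)(4/11) = 0.017485; P(data | box B) = (1/8)(1/8)(1/8)(1/8) = 0.00024414.
The prior-weighted likelihoods are 1/2 · 0.017485 = 0.0087426, 1/2 · 0.00024414 = 0.00012207; these sum to 0.0088646.
Hence P(box A | data) = (0.0087426) / (0.0088646) = 0.98623.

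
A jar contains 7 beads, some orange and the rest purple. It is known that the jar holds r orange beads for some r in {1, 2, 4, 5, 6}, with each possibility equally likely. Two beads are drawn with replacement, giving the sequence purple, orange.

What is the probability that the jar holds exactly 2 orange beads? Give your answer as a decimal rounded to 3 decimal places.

The likelihood of the observed sequence under each hypothesis: P(data | r = 1) = (6/7)(1/7) = 6/49; P(data | r = 2) = (5/7)(2/7) = 10/49; P(data | r = 4) = (3/7)(4/7) = 12/49; P(data | r = 5) = (2/7)(5/7) = 10/49; P(data | r = 6) = (1/7)(6/7) = 6/49.
The prior-weighted likelihoods are 1/5 · 6/49 = 6/245, 1/5 · 10/49 = 2/49, 1/5 · 12/49 = 12/245, 1/5 · 10/49 = 2/49, 1/5 · 6/49 = 6/245; with total 44/245.
Hence P(r = 2 | data) = (2/49) / (44/245) = 5/22.

0.227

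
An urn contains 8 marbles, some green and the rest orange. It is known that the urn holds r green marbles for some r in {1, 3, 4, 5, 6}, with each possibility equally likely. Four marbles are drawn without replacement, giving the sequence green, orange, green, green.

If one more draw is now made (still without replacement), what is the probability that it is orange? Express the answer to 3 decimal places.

Under each hypothesis, the probability of the observed sequence is: P(data | r = 1) = (1/8)(7/7)(0/6) = 0; P(data | r = 3) = (3/8)(5/7)(2/6)(1/5) = 1/56; P(data | r = 4) = (4/8)(4/7)(3/6)(2/5) = 2/35; P(data | r = 5) = (5/8)(3/7)(4/6)(3/5) = 3/28; P(data | r = 6) = (6/8)(2/7)(5/6)(4/5) = 1/7.
The prior-weighted likelihoods are 1/5 · 0 = 0, 1/5 · 1/56 = 1/280, 1/5 · 2/35 = 2/175, 1/5 · 3/28 = 3/140, 1/5 · 1/7 = 1/35; summing to 13/200.
Dividing through by the total gives posterior P(r = 1 | data) = 0, P(r = 3 | data) = 5/91, P(r = 4 | data) = 16/91, P(r = 5 | data) = 30/91, P(r = 6 | data) = 40/91.
Averaging over the posterior, P(orange next | data) = (1)(5/91) + (3/4)(16/91) + (1/2)(30/91) + (1/4)(40/91) = 6/13.

0.462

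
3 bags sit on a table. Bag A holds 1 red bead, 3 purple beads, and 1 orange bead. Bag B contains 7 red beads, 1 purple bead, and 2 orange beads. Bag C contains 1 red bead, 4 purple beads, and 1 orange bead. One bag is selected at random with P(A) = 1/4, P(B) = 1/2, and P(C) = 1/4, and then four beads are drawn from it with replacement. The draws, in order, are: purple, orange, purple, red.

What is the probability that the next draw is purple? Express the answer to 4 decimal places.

Compute the likelihood of the observed sequence for each case: P(data | bag A) = (3/5)(1/5)(3/5)(1/5) = 0.0144; P(data | bag B) = (1/10)(2/10)(1/10)(7/10) = 0.0014; P(data | bag C) = (4/6)(1/6)(4/6)(1/6) = 0.012346.
The prior-weighted likelihoods are 1/4 · 0.0144 = 0.0036, 1/2 · 0.0014 = 0.0007, 1/4 · 0.012346 = 0.0030864; with total 0.0073864.
Normalising, the posterior is P(bag A | data) = 0.48738, P(bag B | data) = 0.094769, P(bag C | data) = 0.41785.
The predictive probability is P(purple next | data) = (3/5)(0.48738) + (1/10)(0.094769) + (2/3)(0.41785) = 0.58047.

0.5805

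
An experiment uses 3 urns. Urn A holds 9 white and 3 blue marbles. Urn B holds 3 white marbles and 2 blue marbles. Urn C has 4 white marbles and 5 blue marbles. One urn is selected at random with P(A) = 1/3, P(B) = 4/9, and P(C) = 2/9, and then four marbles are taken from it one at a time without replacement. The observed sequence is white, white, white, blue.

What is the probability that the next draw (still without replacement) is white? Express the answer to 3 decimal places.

0.351

Compute the likelihood of the observed sequence for each case: P(data | urn A) = (9/12)(8/11)(7/10)(3/9) = 0.12727; P(data | urn B) = (3/5)(2/4)(1/3)(2/2) = 0.1; P(data | urn C) = (4/9)(3/8)(2/7)(5/6) = 0.039683.
The prior-weighted likelihoods are 1/3 · 0.12727 = 0.042424, 4/9 · 0.1 = 0.044444, 2/9 · 0.039683 = 0.0088183; summing to 0.095687.
Dividing through by the total gives posterior P(urn A | data) = 0.44336, P(urn B | data) = 0.46448, P(urn C | data) = 0.092158.
So P(white next | data) = Σ P(white next | H) P(H | data) = (3/4)(0.44336) + (0)(0.46448) + (1/5)(0.092158) = 0.35096.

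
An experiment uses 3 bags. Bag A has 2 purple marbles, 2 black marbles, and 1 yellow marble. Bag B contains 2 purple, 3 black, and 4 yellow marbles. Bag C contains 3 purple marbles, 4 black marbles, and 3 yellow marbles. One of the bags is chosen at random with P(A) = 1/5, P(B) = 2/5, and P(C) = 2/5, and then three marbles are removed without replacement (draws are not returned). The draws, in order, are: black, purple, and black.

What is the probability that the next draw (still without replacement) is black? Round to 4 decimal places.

0.1704

The likelihood of the observed sequence under each hypothesis: P(data | bag A) = (2/5)(2/4)(1/3) = 1/15; P(data | bag B) = (3/9)(2/8)(2/7) = 1/42; P(data | bag C) = (4/10)(3/9)(3/8) = 1/20.
Multiplying each by its prior: 1/5 · 1/15 = 1/75, 2/5 · 1/42 = 1/105, 2/5 · 1/20 = 1/50; summing to 3/70.
Normalising, the posterior is P(bag A | data) = 14/45, P(bag B | data) = 2/9, P(bag C | data) = 7/15.
Averaging over the posterior, P(black next | data) = (0)(14/45) + (1/6)(2/9) + (2/7)(7/15) = 23/135.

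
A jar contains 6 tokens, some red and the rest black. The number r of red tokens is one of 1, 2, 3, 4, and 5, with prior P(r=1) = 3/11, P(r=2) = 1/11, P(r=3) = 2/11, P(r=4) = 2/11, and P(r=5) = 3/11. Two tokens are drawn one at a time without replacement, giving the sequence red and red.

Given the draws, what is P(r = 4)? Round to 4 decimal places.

Under each hypothesis, the probability of the observed sequence is: P(data | r = 1) = (1/6)(0/5) = 0; P(data | r = 2) = (2/6)(1/5) = 1/15; P(data | r = 3) = (3/6)(2/5) = 1/5; P(data | r = 4) = (4/6)(3/5) = 2/5; P(data | r = 5) = (5/6)(4/5) = 2/3.
Weighting by the prior gives 3/11 · 0 = 0, 1/11 · 1/15 = 1/165, 2/11 · 1/5 = 2/55, 2/11 · 2/5 = 4/55, 3/11 · 2/3 = 2/11; with total 49/165.
So P(r = 4 | data) = (4/55) / (49/165) = 12/49.

0.2449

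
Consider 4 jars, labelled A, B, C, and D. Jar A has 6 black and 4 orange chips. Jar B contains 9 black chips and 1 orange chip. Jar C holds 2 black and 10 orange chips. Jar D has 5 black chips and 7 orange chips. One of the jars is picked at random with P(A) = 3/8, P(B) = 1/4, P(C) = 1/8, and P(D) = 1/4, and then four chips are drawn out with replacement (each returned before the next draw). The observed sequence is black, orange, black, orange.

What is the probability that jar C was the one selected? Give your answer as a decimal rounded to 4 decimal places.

0.0591

Under each hypothesis, the probability of the observed sequence is: P(data | jar A) = (6/10)(4/10)(6/10)(4/10) = 0.0576; P(data | jar B) = (9/10)(1/10)(9/10)(1/10) = 0.0081; P(data | jar C) = (2/12)(10/12)(2/12)(10/12) = 0.01929; P(data | jar D) = (5/12)(7/12)(5/12)(7/12) = 0.059076.
The prior-weighted likelihoods are 3/8 · 0.0576 = 0.0216, 1/4 · 0.0081 = 0.002025, 1/8 · 0.01929 = 0.0024113, 1/4 · 0.059076 = 0.014769; with total 0.040805.
So P(jar C | data) = (0.0024113) / (0.040805) = 0.059092.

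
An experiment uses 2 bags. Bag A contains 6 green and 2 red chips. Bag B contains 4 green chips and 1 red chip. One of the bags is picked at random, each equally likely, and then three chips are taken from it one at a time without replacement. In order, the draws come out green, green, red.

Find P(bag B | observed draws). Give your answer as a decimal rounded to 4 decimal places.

Under each hypothesis, the probability of the observed sequence is: P(data | bag A) = (6/8)(5/7)(2/6) = 5/28; P(data | bag B) = (4/5)(3/4)(1/3) = 1/5.
Weighting by the prior gives 1/2 · 5/28 = 5/56, 1/2 · 1/5 = 1/10; summing to 53/280.
Hence P(bag B | data) = (1/10) / (53/280) = 28/53.

0.5283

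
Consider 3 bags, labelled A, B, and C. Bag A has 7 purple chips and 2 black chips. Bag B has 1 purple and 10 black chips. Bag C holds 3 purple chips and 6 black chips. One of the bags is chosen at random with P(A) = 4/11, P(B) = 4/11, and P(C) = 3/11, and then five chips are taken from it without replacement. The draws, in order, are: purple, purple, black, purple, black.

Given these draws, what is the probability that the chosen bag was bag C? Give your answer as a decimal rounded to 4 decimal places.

For each hypothesis, P(data | H) works out to: P(data | bag A) = (7/9)(6/8)(2/7)(5/6)(1/5) = 0.027778; P(data | bag B) = (1/11)(0/10) = 0; P(data | bag C) = (3/9)(2/8)(6/7)(1/6)(5/5) = 0.011905.
The prior-weighted likelihoods are 4/11 · 0.027778 = 0.010101, 4/11 · 0 = 0, 3/11 · 0.011905 = 0.0032468; these sum to 0.013348.
Hence P(bag C | data) = (0.0032468) / (0.013348) = 0.24324.

0.2432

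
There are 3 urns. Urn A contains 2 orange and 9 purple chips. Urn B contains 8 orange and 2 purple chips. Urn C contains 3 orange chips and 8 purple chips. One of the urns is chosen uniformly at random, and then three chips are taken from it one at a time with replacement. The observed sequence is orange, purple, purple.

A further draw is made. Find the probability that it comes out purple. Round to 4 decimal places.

The likelihood of the observed sequence under each hypothesis: P(data | urn A) = (2/11)(9/11)(9/11) = 0.12171; P(data | urn B) = (8/10)(2/10)(2/10) = 0.032; P(data | urn C) = (3/11)(8/11)(8/11) = 0.14425.
Weighting by the prior gives 1/3 · 0.12171 = 0.040571, 1/3 · 0.032 = 0.010667, 1/3 · 0.14425 = 0.048084; summing to 0.099322.
The posterior is then P(urn A | data) = 0.40848, P(urn B | data) = 0.1074, P(urn C | data) = 0.48412.
The predictive probability is P(purple next | data) = (9/11)(0.40848) + (1/5)(0.1074) + (8/11)(0.48412) = 0.70778.

0.7078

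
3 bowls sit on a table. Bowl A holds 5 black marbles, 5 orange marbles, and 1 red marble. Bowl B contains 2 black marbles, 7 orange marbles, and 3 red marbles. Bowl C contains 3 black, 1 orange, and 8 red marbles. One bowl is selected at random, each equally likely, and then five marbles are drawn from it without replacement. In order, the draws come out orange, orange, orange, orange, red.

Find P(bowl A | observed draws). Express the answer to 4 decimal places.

0.0755

For each hypothesis, P(data | H) works out to: P(data | bowl A) = (5/11)(4/10)(3/9)(2/8)(1/7) = 0.0021645; P(data | bowl B) = (7/12)(6/11)(5/10)(4/9)(3/8) = 0.026515; P(data | bowl C) = (1/12)(0/11) = 0.
Multiplying each by its prior: 1/3 · 0.0021645 = 0.0007215, 1/3 · 0.026515 = 0.0088384, 1/3 · 0 = 0; summing to 0.0095599.
Therefore the posterior P(bowl A | data) = (0.0007215) / (0.0095599) = 0.075472.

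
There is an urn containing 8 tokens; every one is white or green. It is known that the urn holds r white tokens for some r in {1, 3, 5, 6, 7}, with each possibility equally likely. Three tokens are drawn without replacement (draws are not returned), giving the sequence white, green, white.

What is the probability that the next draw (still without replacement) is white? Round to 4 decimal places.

For each hypothesis, P(data | H) works out to: P(data | r = 1) = (1/8)(7/7)(0/6) = 0; P(data | r = 3) = (3/8)(5/7)(2/6) = 5/56; P(data | r = 5) = (5/8)(3/7)(4/6) = 5/28; P(data | r = 6) = (6/8)(2/7)(5/6) = 5/28; P(data | r = 7) = (7/8)(1/7)(6/6) = 1/8.
Weighting by the prior gives 1/5 · 0 = 0, 1/5 · 5/56 = 1/56, 1/5 · 5/28 = 1/28, 1/5 · 5/28 = 1/28, 1/5 · 1/8 = 1/40; these sum to 4/35.
Normalising, the posterior is P(r = 1 | data) = 0, P(r = 3 | data) = 5/32, P(r = 5 | data) = 5/16, P(r = 6 | data) = 5/16, P(r = 7 | data) = 7/32.
The predictive probability is P(white next | data) = (1/5)(5/32) + (3/5)(5/16) + (4/5)(5/16) + (1)(7/32) = 11/16.

0.6875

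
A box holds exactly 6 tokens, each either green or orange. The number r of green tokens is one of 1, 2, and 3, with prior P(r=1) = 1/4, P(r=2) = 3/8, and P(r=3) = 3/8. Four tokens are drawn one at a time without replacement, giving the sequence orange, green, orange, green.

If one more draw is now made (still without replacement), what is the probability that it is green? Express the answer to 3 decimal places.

0.300

For each hypothesis, P(data | H) works out to: P(data | r = 1) = (5/6)(1/5)(4/4)(0/3) = 0; P(data | r = 2) = (4/6)(2/5)(3/4)(1/3) = 1/15; P(data | r = 3) = (3/6)(3/5)(2/4)(2/3) = 1/10.
Weighting by the prior gives 1/4 · 0 = 0, 3/8 · 1/15 = 1/40, 3/8 · 1/10 = 3/80; summing to 1/16.
The posterior is then P(r = 1 | data) = 0, P(r = 2 | data) = 2/5, P(r = 3 | data) = 3/5.
So P(green next | data) = Σ P(green next | H) P(H | data) = (0)(2/5) + (1/2)(3/5) = 3/10.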